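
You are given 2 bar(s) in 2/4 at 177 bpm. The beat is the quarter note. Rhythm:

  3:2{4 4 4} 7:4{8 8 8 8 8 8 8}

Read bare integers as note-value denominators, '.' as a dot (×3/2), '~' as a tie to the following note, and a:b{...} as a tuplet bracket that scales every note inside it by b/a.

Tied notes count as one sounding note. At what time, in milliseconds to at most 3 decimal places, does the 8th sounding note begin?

1. 0.0ms @ 0 + 225.989ms (2/3)
2. 225.989ms @ 2/3 + 225.989ms (2/3)
3. 451.977ms @ 4/3 + 225.989ms (2/3)
4. 677.966ms @ 2 + 96.852ms (2/7)
5. 774.818ms @ 16/7 + 96.852ms (2/7)
6. 871.671ms @ 18/7 + 96.852ms (2/7)
7. 968.523ms @ 20/7 + 96.852ms (2/7)
8. 1065.375ms @ 22/7 + 96.852ms (2/7)
9. 1162.228ms @ 24/7 + 96.852ms (2/7)
10. 1259.08ms @ 26/7 + 96.852ms (2/7)

note 8 onset = 22/7b = 1065.375ms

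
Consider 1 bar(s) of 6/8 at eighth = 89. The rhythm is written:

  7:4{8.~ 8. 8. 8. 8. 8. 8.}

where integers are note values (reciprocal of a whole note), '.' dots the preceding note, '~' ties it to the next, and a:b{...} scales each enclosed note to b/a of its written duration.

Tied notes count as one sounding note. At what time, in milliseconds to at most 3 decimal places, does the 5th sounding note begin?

1. 0.0ms @ 0 + 1155.698ms (12/7)
2. 1155.698ms @ 12/7 + 577.849ms (6/7)
3. 1733.547ms @ 18/7 + 577.849ms (6/7)
4. 2311.396ms @ 24/7 + 577.849ms (6/7)
5. 2889.246ms @ 30/7 + 577.849ms (6/7)
6. 3467.095ms @ 36/7 + 577.849ms (6/7)

note 5 onset = 30/7b = 2889.246ms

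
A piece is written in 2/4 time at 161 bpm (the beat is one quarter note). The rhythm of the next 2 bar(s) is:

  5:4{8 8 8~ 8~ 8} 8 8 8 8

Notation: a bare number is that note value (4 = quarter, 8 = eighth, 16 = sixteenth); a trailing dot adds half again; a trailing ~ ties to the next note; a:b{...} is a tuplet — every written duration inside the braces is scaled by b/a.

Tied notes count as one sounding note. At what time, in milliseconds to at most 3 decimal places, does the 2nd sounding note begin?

1. 0.0ms @ 0 + 149.068ms (2/5)
2. 149.068ms @ 2/5 + 149.068ms (2/5)
3. 298.137ms @ 4/5 + 447.205ms (6/5)
4. 745.342ms @ 2 + 186.335ms (1/2)
5. 931.677ms @ 5/2 + 186.335ms (1/2)
6. 1118.012ms @ 3 + 186.335ms (1/2)
7. 1304.348ms @ 7/2 + 186.335ms (1/2)

note 2 onset = 2/5b = 149.068ms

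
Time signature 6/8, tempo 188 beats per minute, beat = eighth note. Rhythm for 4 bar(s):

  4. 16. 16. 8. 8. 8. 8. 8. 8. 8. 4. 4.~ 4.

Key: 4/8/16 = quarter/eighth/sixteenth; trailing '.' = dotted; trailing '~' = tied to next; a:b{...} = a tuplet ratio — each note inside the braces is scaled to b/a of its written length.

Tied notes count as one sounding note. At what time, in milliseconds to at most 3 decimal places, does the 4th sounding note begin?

1. 0.0ms @ 0 + 957.447ms (3)
2. 957.447ms @ 3 + 239.362ms (3/4)
3. 1196.809ms @ 15/4 + 239.362ms (3/4)
4. 1436.17ms @ 9/2 + 478.723ms (3/2)
5. 1914.894ms @ 6 + 478.723ms (3/2)
6. 2393.617ms @ 15/2 + 478.723ms (3/2)
7. 2872.34ms @ 9 + 478.723ms (3/2)
8. 3351.064ms @ 21/2 + 478.723ms (3/2)
9. 3829.787ms @ 12 + 478.723ms (3/2)
10. 4308.511ms @ 27/2 + 478.723ms (3/2)
11. 4787.234ms @ 15 + 957.447ms (3)
12. 5744.681ms @ 18 + 1914.894ms (6)

note 4 onset = 9/2b = 1436.17ms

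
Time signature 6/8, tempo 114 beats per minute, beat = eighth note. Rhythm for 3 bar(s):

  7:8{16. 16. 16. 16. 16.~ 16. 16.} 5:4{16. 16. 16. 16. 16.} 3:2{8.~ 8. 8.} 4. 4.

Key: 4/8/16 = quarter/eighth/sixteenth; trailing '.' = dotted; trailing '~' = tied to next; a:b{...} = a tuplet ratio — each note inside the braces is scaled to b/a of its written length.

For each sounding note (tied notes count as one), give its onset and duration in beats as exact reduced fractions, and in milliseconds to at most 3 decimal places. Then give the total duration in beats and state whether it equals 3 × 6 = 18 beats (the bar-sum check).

1) 0.0ms=0b +451.128ms=6/7b
2) 451.128ms=6/7b +451.128ms=6/7b
3) 902.256ms=12/7b +451.128ms=6/7b
4) 1353.383ms=18/7b +451.128ms=6/7b
5) 1804.511ms=24/7b +902.256ms=12/7b
6) 2706.767ms=36/7b +451.128ms=6/7b
7) 3157.895ms=6b +315.789ms=3/5b
8) 3473.684ms=33/5b +315.789ms=3/5b
9) 3789.474ms=36/5b +315.789ms=3/5b
10) 4105.263ms=39/5b +315.789ms=3/5b
11) 4421.053ms=42/5b +315.789ms=3/5b
12) 4736.842ms=9b +1052.632ms=2b
13) 5789.474ms=11b +526.316ms=1b
14) 6315.789ms=12b +1578.947ms=3b
15) 7894.737ms=15b +1578.947ms=3b
Σ=18b of 18 (114bpm 6/8) — PASS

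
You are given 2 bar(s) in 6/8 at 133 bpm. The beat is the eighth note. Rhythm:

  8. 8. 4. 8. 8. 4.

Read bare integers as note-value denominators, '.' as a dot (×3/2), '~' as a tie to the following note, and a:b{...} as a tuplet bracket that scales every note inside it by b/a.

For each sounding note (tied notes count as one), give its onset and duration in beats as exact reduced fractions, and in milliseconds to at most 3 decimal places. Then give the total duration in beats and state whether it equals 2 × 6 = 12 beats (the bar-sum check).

1) 0.0ms=0b +676.692ms=3/2b
2) 676.692ms=3/2b +676.692ms=3/2b
3) 1353.383ms=3b +1353.383ms=3b
4) 2706.767ms=6b +676.692ms=3/2b
5) 3383.459ms=15/2b +676.692ms=3/2b
6) 4060.15ms=9b +1353.383ms=3b
Σ=12b of 12 (133bpm 6/8) — PASS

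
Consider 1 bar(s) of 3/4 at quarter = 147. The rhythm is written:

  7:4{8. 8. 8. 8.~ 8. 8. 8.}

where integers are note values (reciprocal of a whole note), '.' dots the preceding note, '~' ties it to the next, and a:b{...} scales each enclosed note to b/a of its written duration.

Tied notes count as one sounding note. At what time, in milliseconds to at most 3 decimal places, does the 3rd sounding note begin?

1. 0.0ms @ 0 + 174.927ms (3/7)
2. 174.927ms @ 3/7 + 174.927ms (3/7)
3. 349.854ms @ 6/7 + 174.927ms (3/7)
4. 524.781ms @ 9/7 + 349.854ms (6/7)
5. 874.636ms @ 15/7 + 174.927ms (3/7)
6. 1049.563ms @ 18/7 + 174.927ms (3/7)

note 3 onset = 6/7b = 349.854ms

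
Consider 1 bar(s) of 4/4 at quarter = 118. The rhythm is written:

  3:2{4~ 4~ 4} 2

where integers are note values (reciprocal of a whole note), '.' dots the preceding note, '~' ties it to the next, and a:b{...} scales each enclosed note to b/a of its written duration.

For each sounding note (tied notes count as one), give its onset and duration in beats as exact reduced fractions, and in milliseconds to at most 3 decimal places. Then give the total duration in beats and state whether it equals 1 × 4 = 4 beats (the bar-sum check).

1) 0.0ms=0b +1016.949ms=2b
2) 1016.949ms=2b +1016.949ms=2b
Σ=4b of 4 (118bpm 4/4) — PASS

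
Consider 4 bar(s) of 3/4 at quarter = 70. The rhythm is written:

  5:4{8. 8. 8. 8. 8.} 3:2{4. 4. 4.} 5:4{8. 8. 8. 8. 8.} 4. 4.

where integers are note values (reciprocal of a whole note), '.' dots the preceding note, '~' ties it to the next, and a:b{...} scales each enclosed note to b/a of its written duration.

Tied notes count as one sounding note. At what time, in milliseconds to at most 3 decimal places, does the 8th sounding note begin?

note 8 onset = 5b = 4285.714ms

1. 0.0ms @ 0 + 514.286ms (3/5)
2. 514.286ms @ 3/5 + 514.286ms (3/5)
3. 1028.571ms @ 6/5 + 514.286ms (3/5)
4. 1542.857ms @ 9/5 + 514.286ms (3/5)
5. 2057.143ms @ 12/5 + 514.286ms (3/5)
6. 2571.429ms @ 3 + 857.143ms (1)
7. 3428.571ms @ 4 + 857.143ms (1)
8. 4285.714ms @ 5 + 857.143ms (1)
9. 5142.857ms @ 6 + 514.286ms (3/5)
10. 5657.143ms @ 33/5 + 514.286ms (3/5)
11. 6171.429ms @ 36/5 + 514.286ms (3/5)
12. 6685.714ms @ 39/5 + 514.286ms (3/5)
13. 7200.0ms @ 42/5 + 514.286ms (3/5)
14. 7714.286ms @ 9 + 1285.714ms (3/2)
15. 9000.0ms @ 21/2 + 1285.714ms (3/2)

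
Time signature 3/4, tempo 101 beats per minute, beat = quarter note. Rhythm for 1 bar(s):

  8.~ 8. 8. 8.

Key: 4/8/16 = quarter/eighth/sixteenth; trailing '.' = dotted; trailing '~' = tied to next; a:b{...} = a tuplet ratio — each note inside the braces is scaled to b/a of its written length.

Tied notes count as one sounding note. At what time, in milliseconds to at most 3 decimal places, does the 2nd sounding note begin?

note 2 onset = 3/2b = 891.089ms

1. 0.0ms @ 0 + 891.089ms (3/2)
2. 891.089ms @ 3/2 + 445.545ms (3/4)
3. 1336.634ms @ 9/4 + 445.545ms (3/4)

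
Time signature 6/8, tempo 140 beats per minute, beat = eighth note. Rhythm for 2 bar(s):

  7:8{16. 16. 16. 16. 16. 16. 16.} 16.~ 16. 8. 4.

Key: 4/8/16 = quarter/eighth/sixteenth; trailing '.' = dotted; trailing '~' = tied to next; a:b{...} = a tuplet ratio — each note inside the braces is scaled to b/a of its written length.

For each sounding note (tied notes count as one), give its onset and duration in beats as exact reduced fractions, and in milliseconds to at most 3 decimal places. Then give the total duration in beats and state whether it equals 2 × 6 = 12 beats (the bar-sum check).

1) 0.0ms=0b +367.347ms=6/7b
2) 367.347ms=6/7b +367.347ms=6/7b
3) 734.694ms=12/7b +367.347ms=6/7b
4) 1102.041ms=18/7b +367.347ms=6/7b
5) 1469.388ms=24/7b +367.347ms=6/7b
6) 1836.735ms=30/7b +367.347ms=6/7b
7) 2204.082ms=36/7b +367.347ms=6/7b
8) 2571.429ms=6b +642.857ms=3/2b
9) 3214.286ms=15/2b +642.857ms=3/2b
10) 3857.143ms=9b +1285.714ms=3b
Σ=12b of 12 (140bpm 6/8) — PASS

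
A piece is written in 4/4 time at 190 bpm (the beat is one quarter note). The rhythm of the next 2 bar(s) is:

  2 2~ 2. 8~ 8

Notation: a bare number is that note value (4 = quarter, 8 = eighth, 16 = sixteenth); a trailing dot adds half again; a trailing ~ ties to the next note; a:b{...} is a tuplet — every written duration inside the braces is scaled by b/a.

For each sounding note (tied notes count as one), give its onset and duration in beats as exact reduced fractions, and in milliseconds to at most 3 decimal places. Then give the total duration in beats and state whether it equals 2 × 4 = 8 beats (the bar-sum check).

1) 0.0ms=0b +631.579ms=2b
2) 631.579ms=2b +1578.947ms=5b
3) 2210.526ms=7b +315.789ms=1b
Σ=8b of 8 (190bpm 4/4) — PASS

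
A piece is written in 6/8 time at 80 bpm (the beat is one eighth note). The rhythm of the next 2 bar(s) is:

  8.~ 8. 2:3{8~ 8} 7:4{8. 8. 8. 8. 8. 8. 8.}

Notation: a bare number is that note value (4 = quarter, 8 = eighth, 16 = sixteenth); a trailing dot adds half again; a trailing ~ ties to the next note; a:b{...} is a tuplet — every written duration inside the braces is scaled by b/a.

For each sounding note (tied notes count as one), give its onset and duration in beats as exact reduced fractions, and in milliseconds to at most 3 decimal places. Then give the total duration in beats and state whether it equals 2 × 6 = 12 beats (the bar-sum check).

1) 0.0ms=0b +2250.0ms=3b
2) 2250.0ms=3b +2250.0ms=3b
3) 4500.0ms=6b +642.857ms=6/7b
4) 5142.857ms=48/7b +642.857ms=6/7b
5) 5785.714ms=54/7b +642.857ms=6/7b
6) 6428.571ms=60/7b +642.857ms=6/7b
7) 7071.429ms=66/7b +642.857ms=6/7b
8) 7714.286ms=72/7b +642.857ms=6/7b
9) 8357.143ms=78/7b +642.857ms=6/7b
Σ=12b of 12 (80bpm 6/8) — PASS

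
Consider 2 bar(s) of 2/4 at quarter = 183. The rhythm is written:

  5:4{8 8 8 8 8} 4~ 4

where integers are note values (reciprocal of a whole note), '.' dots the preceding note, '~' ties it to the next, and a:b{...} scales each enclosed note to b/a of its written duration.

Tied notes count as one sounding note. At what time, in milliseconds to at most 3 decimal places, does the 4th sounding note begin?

1. 0.0ms @ 0 + 131.148ms (2/5)
2. 131.148ms @ 2/5 + 131.148ms (2/5)
3. 262.295ms @ 4/5 + 131.148ms (2/5)
4. 393.443ms @ 6/5 + 131.148ms (2/5)
5. 524.59ms @ 8/5 + 131.148ms (2/5)
6. 655.738ms @ 2 + 655.738ms (2)

note 4 onset = 6/5b = 393.443ms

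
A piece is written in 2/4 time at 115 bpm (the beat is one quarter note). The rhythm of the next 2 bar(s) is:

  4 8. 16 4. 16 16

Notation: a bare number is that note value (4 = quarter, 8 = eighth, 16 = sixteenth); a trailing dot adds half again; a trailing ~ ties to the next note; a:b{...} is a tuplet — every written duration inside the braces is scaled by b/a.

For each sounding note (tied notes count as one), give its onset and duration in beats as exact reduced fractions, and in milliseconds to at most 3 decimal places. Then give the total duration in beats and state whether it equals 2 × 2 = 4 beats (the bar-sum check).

1) 0.0ms=0b +521.739ms=1b
2) 521.739ms=1b +391.304ms=3/4b
3) 913.043ms=7/4b +130.435ms=1/4b
4) 1043.478ms=2b +782.609ms=3/2b
5) 1826.087ms=7/2b +130.435ms=1/4b
6) 1956.522ms=15/4b +130.435ms=1/4b
Σ=4b of 4 (115bpm 2/4) — PASS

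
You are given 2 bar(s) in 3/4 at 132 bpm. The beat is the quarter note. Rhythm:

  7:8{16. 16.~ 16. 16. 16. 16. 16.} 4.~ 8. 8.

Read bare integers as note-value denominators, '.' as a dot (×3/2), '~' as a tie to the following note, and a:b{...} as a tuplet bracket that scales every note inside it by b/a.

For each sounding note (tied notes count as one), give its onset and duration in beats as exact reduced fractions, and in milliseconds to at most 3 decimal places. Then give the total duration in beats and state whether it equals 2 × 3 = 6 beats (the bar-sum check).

1) 0.0ms=0b +194.805ms=3/7b
2) 194.805ms=3/7b +389.61ms=6/7b
3) 584.416ms=9/7b +194.805ms=3/7b
4) 779.221ms=12/7b +194.805ms=3/7b
5) 974.026ms=15/7b +194.805ms=3/7b
6) 1168.831ms=18/7b +194.805ms=3/7b
7) 1363.636ms=3b +1022.727ms=9/4b
8) 2386.364ms=21/4b +340.909ms=3/4b
Σ=6b of 6 (132bpm 3/4) — PASS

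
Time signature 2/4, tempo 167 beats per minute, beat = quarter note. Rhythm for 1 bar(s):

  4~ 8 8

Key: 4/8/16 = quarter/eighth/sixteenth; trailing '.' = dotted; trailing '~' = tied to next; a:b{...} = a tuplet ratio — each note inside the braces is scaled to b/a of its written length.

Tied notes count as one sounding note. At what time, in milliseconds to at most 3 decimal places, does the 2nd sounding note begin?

note 2 onset = 3/2b = 538.922ms

1. 0.0ms @ 0 + 538.922ms (3/2)
2. 538.922ms @ 3/2 + 179.641ms (1/2)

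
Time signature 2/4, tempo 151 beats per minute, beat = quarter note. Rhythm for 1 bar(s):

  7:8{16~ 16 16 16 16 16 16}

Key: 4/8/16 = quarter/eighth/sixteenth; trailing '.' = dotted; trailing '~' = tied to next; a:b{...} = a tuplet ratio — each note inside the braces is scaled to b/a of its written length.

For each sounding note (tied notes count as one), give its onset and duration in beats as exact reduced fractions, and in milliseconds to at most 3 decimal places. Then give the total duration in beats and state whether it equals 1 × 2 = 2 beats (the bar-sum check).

1) 0.0ms=0b +227.058ms=4/7b
2) 227.058ms=4/7b +113.529ms=2/7b
3) 340.587ms=6/7b +113.529ms=2/7b
4) 454.115ms=8/7b +113.529ms=2/7b
5) 567.644ms=10/7b +113.529ms=2/7b
6) 681.173ms=12/7b +113.529ms=2/7b
Σ=2b of 2 (151bpm 2/4) — PASS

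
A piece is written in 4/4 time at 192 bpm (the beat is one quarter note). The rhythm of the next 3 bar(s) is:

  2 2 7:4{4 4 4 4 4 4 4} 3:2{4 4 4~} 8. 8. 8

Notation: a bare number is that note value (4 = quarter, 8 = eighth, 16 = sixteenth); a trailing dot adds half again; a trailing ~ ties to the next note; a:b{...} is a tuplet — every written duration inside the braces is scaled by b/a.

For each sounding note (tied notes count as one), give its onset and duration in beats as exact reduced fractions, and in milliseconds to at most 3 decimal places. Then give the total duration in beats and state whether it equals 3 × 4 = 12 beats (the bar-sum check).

1) 0.0ms=0b +625.0ms=2b
2) 625.0ms=2b +625.0ms=2b
3) 1250.0ms=4b +178.571ms=4/7b
4) 1428.571ms=32/7b +178.571ms=4/7b
5) 1607.143ms=36/7b +178.571ms=4/7b
6) 1785.714ms=40/7b +178.571ms=4/7b
7) 1964.286ms=44/7b +178.571ms=4/7b
8) 2142.857ms=48/7b +178.571ms=4/7b
9) 2321.429ms=52/7b +178.571ms=4/7b
10) 2500.0ms=8b +208.333ms=2/3b
11) 2708.333ms=26/3b +208.333ms=2/3b
12) 2916.667ms=28/3b +442.708ms=17/12b
13) 3359.375ms=43/4b +234.375ms=3/4b
14) 3593.75ms=23/2b +156.25ms=1/2b
Σ=12b of 12 (192bpm 4/4) — PASS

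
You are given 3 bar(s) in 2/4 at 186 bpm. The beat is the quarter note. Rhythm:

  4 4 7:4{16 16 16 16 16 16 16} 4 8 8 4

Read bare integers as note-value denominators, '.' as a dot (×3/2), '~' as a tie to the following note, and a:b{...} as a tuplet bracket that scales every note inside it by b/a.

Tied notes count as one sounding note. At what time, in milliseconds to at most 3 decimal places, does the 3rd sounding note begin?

note 3 onset = 2b = 645.161ms

1. 0.0ms @ 0 + 322.581ms (1)
2. 322.581ms @ 1 + 322.581ms (1)
3. 645.161ms @ 2 + 46.083ms (1/7)
4. 691.244ms @ 15/7 + 46.083ms (1/7)
5. 737.327ms @ 16/7 + 46.083ms (1/7)
6. 783.41ms @ 17/7 + 46.083ms (1/7)
7. 829.493ms @ 18/7 + 46.083ms (1/7)
8. 875.576ms @ 19/7 + 46.083ms (1/7)
9. 921.659ms @ 20/7 + 46.083ms (1/7)
10. 967.742ms @ 3 + 322.581ms (1)
11. 1290.323ms @ 4 + 161.29ms (1/2)
12. 1451.613ms @ 9/2 + 161.29ms (1/2)
13. 1612.903ms @ 5 + 322.581ms (1)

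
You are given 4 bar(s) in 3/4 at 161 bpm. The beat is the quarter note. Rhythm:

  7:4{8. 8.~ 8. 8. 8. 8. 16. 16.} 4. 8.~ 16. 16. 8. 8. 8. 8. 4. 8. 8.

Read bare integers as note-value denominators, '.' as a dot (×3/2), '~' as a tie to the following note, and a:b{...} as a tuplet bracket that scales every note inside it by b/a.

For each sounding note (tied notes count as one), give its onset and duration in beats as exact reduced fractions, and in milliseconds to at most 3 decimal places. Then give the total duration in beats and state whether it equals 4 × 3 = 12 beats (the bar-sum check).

1) 0.0ms=0b +159.716ms=3/7b
2) 159.716ms=3/7b +319.432ms=6/7b
3) 479.148ms=9/7b +159.716ms=3/7b
4) 638.864ms=12/7b +159.716ms=3/7b
5) 798.58ms=15/7b +159.716ms=3/7b
6) 958.296ms=18/7b +79.858ms=3/14b
7) 1038.154ms=39/14b +79.858ms=3/14b
8) 1118.012ms=3b +559.006ms=3/2b
9) 1677.019ms=9/2b +419.255ms=9/8b
10) 2096.273ms=45/8b +139.752ms=3/8b
11) 2236.025ms=6b +279.503ms=3/4b
12) 2515.528ms=27/4b +279.503ms=3/4b
13) 2795.031ms=15/2b +279.503ms=3/4b
14) 3074.534ms=33/4b +279.503ms=3/4b
15) 3354.037ms=9b +559.006ms=3/2b
16) 3913.043ms=21/2b +279.503ms=3/4b
17) 4192.547ms=45/4b +279.503ms=3/4b
Σ=12b of 12 (161bpm 3/4) — PASS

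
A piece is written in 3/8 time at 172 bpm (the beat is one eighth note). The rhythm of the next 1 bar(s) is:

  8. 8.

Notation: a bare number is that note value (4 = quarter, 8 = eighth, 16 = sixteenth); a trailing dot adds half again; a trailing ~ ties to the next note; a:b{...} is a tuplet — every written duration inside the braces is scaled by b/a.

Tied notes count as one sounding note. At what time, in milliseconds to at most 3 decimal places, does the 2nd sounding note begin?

note 2 onset = 3/2b = 523.256ms

1. 0.0ms @ 0 + 523.256ms (3/2)
2. 523.256ms @ 3/2 + 523.256ms (3/2)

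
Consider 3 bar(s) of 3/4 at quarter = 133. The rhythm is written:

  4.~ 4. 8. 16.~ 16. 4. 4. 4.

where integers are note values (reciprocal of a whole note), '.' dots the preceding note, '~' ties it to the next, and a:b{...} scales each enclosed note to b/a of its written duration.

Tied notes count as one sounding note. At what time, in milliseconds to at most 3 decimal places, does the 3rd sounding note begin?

1. 0.0ms @ 0 + 1353.383ms (3)
2. 1353.383ms @ 3 + 338.346ms (3/4)
3. 1691.729ms @ 15/4 + 338.346ms (3/4)
4. 2030.075ms @ 9/2 + 676.692ms (3/2)
5. 2706.767ms @ 6 + 676.692ms (3/2)
6. 3383.459ms @ 15/2 + 676.692ms (3/2)

note 3 onset = 15/4b = 1691.729ms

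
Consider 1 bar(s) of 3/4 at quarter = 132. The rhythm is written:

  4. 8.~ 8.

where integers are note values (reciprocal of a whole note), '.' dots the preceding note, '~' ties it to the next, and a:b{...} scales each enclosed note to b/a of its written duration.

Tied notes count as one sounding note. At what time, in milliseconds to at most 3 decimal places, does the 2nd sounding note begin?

1. 0.0ms @ 0 + 681.818ms (3/2)
2. 681.818ms @ 3/2 + 681.818ms (3/2)

note 2 onset = 3/2b = 681.818ms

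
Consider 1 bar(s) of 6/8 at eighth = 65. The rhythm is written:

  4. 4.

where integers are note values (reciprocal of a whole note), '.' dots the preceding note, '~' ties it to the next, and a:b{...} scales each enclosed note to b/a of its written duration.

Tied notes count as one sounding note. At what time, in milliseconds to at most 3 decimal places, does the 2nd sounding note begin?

note 2 onset = 3b = 2769.231ms

1. 0.0ms @ 0 + 2769.231ms (3)
2. 2769.231ms @ 3 + 2769.231ms (3)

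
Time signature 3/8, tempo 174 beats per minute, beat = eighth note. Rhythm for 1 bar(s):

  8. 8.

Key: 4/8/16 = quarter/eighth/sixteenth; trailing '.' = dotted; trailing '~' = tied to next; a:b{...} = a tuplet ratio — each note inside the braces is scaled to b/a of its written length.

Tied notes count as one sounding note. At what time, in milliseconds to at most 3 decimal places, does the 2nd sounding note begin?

1. 0.0ms @ 0 + 517.241ms (3/2)
2. 517.241ms @ 3/2 + 517.241ms (3/2)

note 2 onset = 3/2b = 517.241ms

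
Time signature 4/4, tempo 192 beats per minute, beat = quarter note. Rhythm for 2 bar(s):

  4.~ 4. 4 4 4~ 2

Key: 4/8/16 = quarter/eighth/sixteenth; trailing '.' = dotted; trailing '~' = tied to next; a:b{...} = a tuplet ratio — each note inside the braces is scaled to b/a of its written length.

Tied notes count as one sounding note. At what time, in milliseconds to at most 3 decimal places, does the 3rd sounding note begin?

1. 0.0ms @ 0 + 937.5ms (3)
2. 937.5ms @ 3 + 312.5ms (1)
3. 1250.0ms @ 4 + 312.5ms (1)
4. 1562.5ms @ 5 + 937.5ms (3)

note 3 onset = 4b = 1250.0ms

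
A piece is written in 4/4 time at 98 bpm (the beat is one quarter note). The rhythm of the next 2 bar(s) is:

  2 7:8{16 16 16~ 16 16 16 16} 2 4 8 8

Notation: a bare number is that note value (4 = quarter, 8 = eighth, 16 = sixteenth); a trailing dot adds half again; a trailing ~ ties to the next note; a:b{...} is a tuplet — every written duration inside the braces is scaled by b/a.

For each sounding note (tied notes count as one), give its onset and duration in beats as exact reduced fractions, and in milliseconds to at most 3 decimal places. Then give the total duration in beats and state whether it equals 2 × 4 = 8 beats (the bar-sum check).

1) 0.0ms=0b +1224.49ms=2b
2) 1224.49ms=2b +174.927ms=2/7b
3) 1399.417ms=16/7b +174.927ms=2/7b
4) 1574.344ms=18/7b +349.854ms=4/7b
5) 1924.198ms=22/7b +174.927ms=2/7b
6) 2099.125ms=24/7b +174.927ms=2/7b
7) 2274.052ms=26/7b +174.927ms=2/7b
8) 2448.98ms=4b +1224.49ms=2b
9) 3673.469ms=6b +612.245ms=1b
10) 4285.714ms=7b +306.122ms=1/2b
11) 4591.837ms=15/2b +306.122ms=1/2b
Σ=8b of 8 (98bpm 4/4) — PASS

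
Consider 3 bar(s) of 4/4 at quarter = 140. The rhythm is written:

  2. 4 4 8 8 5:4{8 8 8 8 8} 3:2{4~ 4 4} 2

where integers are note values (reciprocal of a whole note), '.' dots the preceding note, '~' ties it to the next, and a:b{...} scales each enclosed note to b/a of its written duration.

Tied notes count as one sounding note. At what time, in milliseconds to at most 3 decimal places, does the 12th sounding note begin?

1. 0.0ms @ 0 + 1285.714ms (3)
2. 1285.714ms @ 3 + 428.571ms (1)
3. 1714.286ms @ 4 + 428.571ms (1)
4. 2142.857ms @ 5 + 214.286ms (1/2)
5. 2357.143ms @ 11/2 + 214.286ms (1/2)
6. 2571.429ms @ 6 + 171.429ms (2/5)
7. 2742.857ms @ 32/5 + 171.429ms (2/5)
8. 2914.286ms @ 34/5 + 171.429ms (2/5)
9. 3085.714ms @ 36/5 + 171.429ms (2/5)
10. 3257.143ms @ 38/5 + 171.429ms (2/5)
11. 3428.571ms @ 8 + 571.429ms (4/3)
12. 4000.0ms @ 28/3 + 285.714ms (2/3)
13. 4285.714ms @ 10 + 857.143ms (2)

note 12 onset = 28/3b = 4000.0ms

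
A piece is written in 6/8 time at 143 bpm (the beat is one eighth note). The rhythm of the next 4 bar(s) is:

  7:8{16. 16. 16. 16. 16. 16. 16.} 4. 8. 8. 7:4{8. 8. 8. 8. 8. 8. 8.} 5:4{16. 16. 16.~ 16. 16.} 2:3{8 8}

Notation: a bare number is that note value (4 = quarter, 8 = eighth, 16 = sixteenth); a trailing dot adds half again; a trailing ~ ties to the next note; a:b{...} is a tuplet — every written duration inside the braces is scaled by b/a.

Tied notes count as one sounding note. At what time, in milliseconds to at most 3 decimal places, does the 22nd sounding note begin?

note 22 onset = 21b = 8811.189ms

1. 0.0ms @ 0 + 359.64ms (6/7)
2. 359.64ms @ 6/7 + 359.64ms (6/7)
3. 719.281ms @ 12/7 + 359.64ms (6/7)
4. 1078.921ms @ 18/7 + 359.64ms (6/7)
5. 1438.561ms @ 24/7 + 359.64ms (6/7)
6. 1798.202ms @ 30/7 + 359.64ms (6/7)
7. 2157.842ms @ 36/7 + 359.64ms (6/7)
8. 2517.483ms @ 6 + 1258.741ms (3)
9. 3776.224ms @ 9 + 629.371ms (3/2)
10. 4405.594ms @ 21/2 + 629.371ms (3/2)
11. 5034.965ms @ 12 + 359.64ms (6/7)
12. 5394.605ms @ 90/7 + 359.64ms (6/7)
13. 5754.246ms @ 96/7 + 359.64ms (6/7)
14. 6113.886ms @ 102/7 + 359.64ms (6/7)
15. 6473.526ms @ 108/7 + 359.64ms (6/7)
16. 6833.167ms @ 114/7 + 359.64ms (6/7)
17. 7192.807ms @ 120/7 + 359.64ms (6/7)
18. 7552.448ms @ 18 + 251.748ms (3/5)
19. 7804.196ms @ 93/5 + 251.748ms (3/5)
20. 8055.944ms @ 96/5 + 503.497ms (6/5)
21. 8559.441ms @ 102/5 + 251.748ms (3/5)
22. 8811.189ms @ 21 + 629.371ms (3/2)
23. 9440.559ms @ 45/2 + 629.371ms (3/2)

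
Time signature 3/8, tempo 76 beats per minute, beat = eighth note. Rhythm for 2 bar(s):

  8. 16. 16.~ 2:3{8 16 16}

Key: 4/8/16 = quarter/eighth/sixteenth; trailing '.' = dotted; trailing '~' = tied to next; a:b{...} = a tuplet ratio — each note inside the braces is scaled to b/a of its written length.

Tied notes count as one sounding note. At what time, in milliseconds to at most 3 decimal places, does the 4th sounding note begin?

note 4 onset = 9/2b = 3552.632ms

1. 0.0ms @ 0 + 1184.211ms (3/2)
2. 1184.211ms @ 3/2 + 592.105ms (3/4)
3. 1776.316ms @ 9/4 + 1776.316ms (9/4)
4. 3552.632ms @ 9/2 + 592.105ms (3/4)
5. 4144.737ms @ 21/4 + 592.105ms (3/4)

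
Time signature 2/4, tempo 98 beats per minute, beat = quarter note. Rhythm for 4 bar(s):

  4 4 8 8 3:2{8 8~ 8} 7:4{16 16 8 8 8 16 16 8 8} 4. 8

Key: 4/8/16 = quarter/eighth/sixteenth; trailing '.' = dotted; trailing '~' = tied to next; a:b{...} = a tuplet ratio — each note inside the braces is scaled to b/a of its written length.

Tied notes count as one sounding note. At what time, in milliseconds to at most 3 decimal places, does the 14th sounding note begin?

note 14 onset = 38/7b = 3323.615ms

1. 0.0ms @ 0 + 612.245ms (1)
2. 612.245ms @ 1 + 612.245ms (1)
3. 1224.49ms @ 2 + 306.122ms (1/2)
4. 1530.612ms @ 5/2 + 306.122ms (1/2)
5. 1836.735ms @ 3 + 204.082ms (1/3)
6. 2040.816ms @ 10/3 + 408.163ms (2/3)
7. 2448.98ms @ 4 + 87.464ms (1/7)
8. 2536.443ms @ 29/7 + 87.464ms (1/7)
9. 2623.907ms @ 30/7 + 174.927ms (2/7)
10. 2798.834ms @ 32/7 + 174.927ms (2/7)
11. 2973.761ms @ 34/7 + 174.927ms (2/7)
12. 3148.688ms @ 36/7 + 87.464ms (1/7)
13. 3236.152ms @ 37/7 + 87.464ms (1/7)
14. 3323.615ms @ 38/7 + 174.927ms (2/7)
15. 3498.542ms @ 40/7 + 174.927ms (2/7)
16. 3673.469ms @ 6 + 918.367ms (3/2)
17. 4591.837ms @ 15/2 + 306.122ms (1/2)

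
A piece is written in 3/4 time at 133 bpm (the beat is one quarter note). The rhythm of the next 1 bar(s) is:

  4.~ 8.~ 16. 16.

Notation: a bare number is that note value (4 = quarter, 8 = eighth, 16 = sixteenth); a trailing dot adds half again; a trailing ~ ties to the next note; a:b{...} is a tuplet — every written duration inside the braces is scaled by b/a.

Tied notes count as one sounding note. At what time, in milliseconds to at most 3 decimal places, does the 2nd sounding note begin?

1. 0.0ms @ 0 + 1184.211ms (21/8)
2. 1184.211ms @ 21/8 + 169.173ms (3/8)

note 2 onset = 21/8b = 1184.211ms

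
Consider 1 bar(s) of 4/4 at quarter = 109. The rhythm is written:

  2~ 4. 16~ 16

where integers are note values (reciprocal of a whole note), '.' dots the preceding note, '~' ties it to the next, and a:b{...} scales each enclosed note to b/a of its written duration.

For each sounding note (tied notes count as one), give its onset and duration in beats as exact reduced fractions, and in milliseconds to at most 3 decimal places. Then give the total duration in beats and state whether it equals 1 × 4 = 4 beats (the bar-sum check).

1) 0.0ms=0b +1926.606ms=7/2b
2) 1926.606ms=7/2b +275.229ms=1/2b
Σ=4b of 4 (109bpm 4/4) — PASS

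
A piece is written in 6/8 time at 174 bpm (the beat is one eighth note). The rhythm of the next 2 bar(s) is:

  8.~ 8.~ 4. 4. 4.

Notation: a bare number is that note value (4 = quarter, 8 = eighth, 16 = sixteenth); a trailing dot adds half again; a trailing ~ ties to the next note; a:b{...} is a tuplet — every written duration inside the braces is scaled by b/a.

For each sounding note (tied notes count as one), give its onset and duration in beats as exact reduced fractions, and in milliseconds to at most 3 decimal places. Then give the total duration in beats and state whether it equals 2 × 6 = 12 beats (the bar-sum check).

1) 0.0ms=0b +2068.966ms=6b
2) 2068.966ms=6b +1034.483ms=3b
3) 3103.448ms=9b +1034.483ms=3b
Σ=12b of 12 (174bpm 6/8) — PASS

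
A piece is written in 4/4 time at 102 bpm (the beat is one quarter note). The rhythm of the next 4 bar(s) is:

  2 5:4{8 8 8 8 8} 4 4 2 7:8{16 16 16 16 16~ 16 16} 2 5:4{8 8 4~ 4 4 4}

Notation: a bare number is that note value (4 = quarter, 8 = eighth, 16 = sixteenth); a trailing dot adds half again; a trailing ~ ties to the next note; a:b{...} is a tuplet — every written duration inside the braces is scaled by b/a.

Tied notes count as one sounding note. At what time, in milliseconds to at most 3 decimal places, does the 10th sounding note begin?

1. 0.0ms @ 0 + 1176.471ms (2)
2. 1176.471ms @ 2 + 235.294ms (2/5)
3. 1411.765ms @ 12/5 + 235.294ms (2/5)
4. 1647.059ms @ 14/5 + 235.294ms (2/5)
5. 1882.353ms @ 16/5 + 235.294ms (2/5)
6. 2117.647ms @ 18/5 + 235.294ms (2/5)
7. 2352.941ms @ 4 + 588.235ms (1)
8. 2941.176ms @ 5 + 588.235ms (1)
9. 3529.412ms @ 6 + 1176.471ms (2)
10. 4705.882ms @ 8 + 168.067ms (2/7)
11. 4873.95ms @ 58/7 + 168.067ms (2/7)
12. 5042.017ms @ 60/7 + 168.067ms (2/7)
13. 5210.084ms @ 62/7 + 168.067ms (2/7)
14. 5378.151ms @ 64/7 + 336.134ms (4/7)
15. 5714.286ms @ 68/7 + 168.067ms (2/7)
16. 5882.353ms @ 10 + 1176.471ms (2)
17. 7058.824ms @ 12 + 235.294ms (2/5)
18. 7294.118ms @ 62/5 + 235.294ms (2/5)
19. 7529.412ms @ 64/5 + 941.176ms (8/5)
20. 8470.588ms @ 72/5 + 470.588ms (4/5)
21. 8941.176ms @ 76/5 + 470.588ms (4/5)

note 10 onset = 8b = 4705.882ms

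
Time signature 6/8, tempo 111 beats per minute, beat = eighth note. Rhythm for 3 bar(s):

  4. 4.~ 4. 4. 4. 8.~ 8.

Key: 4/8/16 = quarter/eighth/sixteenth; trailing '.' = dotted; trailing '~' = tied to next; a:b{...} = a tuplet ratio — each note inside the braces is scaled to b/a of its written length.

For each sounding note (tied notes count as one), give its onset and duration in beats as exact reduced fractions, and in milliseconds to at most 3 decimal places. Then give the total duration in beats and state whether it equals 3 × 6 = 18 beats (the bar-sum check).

1) 0.0ms=0b +1621.622ms=3b
2) 1621.622ms=3b +3243.243ms=6b
3) 4864.865ms=9b +1621.622ms=3b
4) 6486.486ms=12b +1621.622ms=3b
5) 8108.108ms=15b +1621.622ms=3b
Σ=18b of 18 (111bpm 6/8) — PASS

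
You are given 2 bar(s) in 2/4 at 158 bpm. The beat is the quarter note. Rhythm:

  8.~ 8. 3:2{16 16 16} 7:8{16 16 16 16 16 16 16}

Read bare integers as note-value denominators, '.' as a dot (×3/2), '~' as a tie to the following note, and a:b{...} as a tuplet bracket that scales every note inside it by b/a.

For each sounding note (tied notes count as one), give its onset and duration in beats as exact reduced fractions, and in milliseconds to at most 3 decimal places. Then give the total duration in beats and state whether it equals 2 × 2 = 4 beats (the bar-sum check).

1) 0.0ms=0b +569.62ms=3/2b
2) 569.62ms=3/2b +63.291ms=1/6b
3) 632.911ms=5/3b +63.291ms=1/6b
4) 696.203ms=11/6b +63.291ms=1/6b
5) 759.494ms=2b +108.499ms=2/7b
6) 867.993ms=16/7b +108.499ms=2/7b
7) 976.492ms=18/7b +108.499ms=2/7b
8) 1084.991ms=20/7b +108.499ms=2/7b
9) 1193.49ms=22/7b +108.499ms=2/7b
10) 1301.989ms=24/7b +108.499ms=2/7b
11) 1410.488ms=26/7b +108.499ms=2/7b
Σ=4b of 4 (158bpm 2/4) — PASS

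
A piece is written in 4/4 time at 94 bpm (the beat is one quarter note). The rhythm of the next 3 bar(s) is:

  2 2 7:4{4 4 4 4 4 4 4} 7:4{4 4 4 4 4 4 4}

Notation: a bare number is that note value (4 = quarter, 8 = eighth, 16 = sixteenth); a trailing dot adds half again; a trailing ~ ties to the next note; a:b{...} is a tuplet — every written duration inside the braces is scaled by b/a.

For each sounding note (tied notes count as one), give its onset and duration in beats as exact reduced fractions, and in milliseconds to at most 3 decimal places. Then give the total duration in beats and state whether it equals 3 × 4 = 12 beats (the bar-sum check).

1) 0.0ms=0b +1276.596ms=2b
2) 1276.596ms=2b +1276.596ms=2b
3) 2553.191ms=4b +364.742ms=4/7b
4) 2917.933ms=32/7b +364.742ms=4/7b
5) 3282.675ms=36/7b +364.742ms=4/7b
6) 3647.416ms=40/7b +364.742ms=4/7b
7) 4012.158ms=44/7b +364.742ms=4/7b
8) 4376.9ms=48/7b +364.742ms=4/7b
9) 4741.641ms=52/7b +364.742ms=4/7b
10) 5106.383ms=8b +364.742ms=4/7b
11) 5471.125ms=60/7b +364.742ms=4/7b
12) 5835.866ms=64/7b +364.742ms=4/7b
13) 6200.608ms=68/7b +364.742ms=4/7b
14) 6565.35ms=72/7b +364.742ms=4/7b
15) 6930.091ms=76/7b +364.742ms=4/7b
16) 7294.833ms=80/7b +364.742ms=4/7b
Σ=12b of 12 (94bpm 4/4) — PASS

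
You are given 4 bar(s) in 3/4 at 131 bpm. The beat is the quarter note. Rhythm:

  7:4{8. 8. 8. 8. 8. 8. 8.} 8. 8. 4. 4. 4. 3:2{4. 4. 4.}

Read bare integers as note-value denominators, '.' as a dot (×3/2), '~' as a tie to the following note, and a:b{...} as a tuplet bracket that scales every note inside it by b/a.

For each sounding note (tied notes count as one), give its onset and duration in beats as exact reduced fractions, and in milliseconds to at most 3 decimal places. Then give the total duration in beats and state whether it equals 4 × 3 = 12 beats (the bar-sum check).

1) 0.0ms=0b +196.292ms=3/7b
2) 196.292ms=3/7b +196.292ms=3/7b
3) 392.585ms=6/7b +196.292ms=3/7b
4) 588.877ms=9/7b +196.292ms=3/7b
5) 785.169ms=12/7b +196.292ms=3/7b
6) 981.461ms=15/7b +196.292ms=3/7b
7) 1177.754ms=18/7b +196.292ms=3/7b
8) 1374.046ms=3b +343.511ms=3/4b
9) 1717.557ms=15/4b +343.511ms=3/4b
10) 2061.069ms=9/2b +687.023ms=3/2b
11) 2748.092ms=6b +687.023ms=3/2b
12) 3435.115ms=15/2b +687.023ms=3/2b
13) 4122.137ms=9b +458.015ms=1b
14) 4580.153ms=10b +458.015ms=1b
15) 5038.168ms=11b +458.015ms=1b
Σ=12b of 12 (131bpm 3/4) — PASS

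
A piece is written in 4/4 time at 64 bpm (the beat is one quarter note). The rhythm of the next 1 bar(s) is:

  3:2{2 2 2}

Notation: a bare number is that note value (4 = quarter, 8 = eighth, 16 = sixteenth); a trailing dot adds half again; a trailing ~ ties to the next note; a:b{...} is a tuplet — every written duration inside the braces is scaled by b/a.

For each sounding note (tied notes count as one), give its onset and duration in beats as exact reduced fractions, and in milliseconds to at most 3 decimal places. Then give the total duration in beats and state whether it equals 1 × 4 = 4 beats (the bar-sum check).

1) 0.0ms=0b +1250.0ms=4/3b
2) 1250.0ms=4/3b +1250.0ms=4/3b
3) 2500.0ms=8/3b +1250.0ms=4/3b
Σ=4b of 4 (64bpm 4/4) — PASS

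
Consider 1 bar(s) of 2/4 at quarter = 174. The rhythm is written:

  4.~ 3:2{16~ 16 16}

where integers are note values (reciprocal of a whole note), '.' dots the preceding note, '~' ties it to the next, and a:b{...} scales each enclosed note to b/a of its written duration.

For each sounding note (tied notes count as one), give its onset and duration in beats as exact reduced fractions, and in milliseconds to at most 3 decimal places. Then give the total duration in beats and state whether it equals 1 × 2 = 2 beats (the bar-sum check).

1) 0.0ms=0b +632.184ms=11/6b
2) 632.184ms=11/6b +57.471ms=1/6b
Σ=2b of 2 (174bpm 2/4) — PASS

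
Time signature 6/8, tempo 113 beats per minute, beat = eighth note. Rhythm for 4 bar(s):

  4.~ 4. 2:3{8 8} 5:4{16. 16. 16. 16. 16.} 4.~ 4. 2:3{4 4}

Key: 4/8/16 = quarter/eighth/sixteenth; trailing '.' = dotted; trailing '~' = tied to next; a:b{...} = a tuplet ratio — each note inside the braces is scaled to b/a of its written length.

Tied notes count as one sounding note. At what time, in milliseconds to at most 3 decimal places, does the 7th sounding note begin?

note 7 onset = 54/5b = 5734.513ms

1. 0.0ms @ 0 + 3185.841ms (6)
2. 3185.841ms @ 6 + 796.46ms (3/2)
3. 3982.301ms @ 15/2 + 796.46ms (3/2)
4. 4778.761ms @ 9 + 318.584ms (3/5)
5. 5097.345ms @ 48/5 + 318.584ms (3/5)
6. 5415.929ms @ 51/5 + 318.584ms (3/5)
7. 5734.513ms @ 54/5 + 318.584ms (3/5)
8. 6053.097ms @ 57/5 + 318.584ms (3/5)
9. 6371.681ms @ 12 + 3185.841ms (6)
10. 9557.522ms @ 18 + 1592.92ms (3)
11. 11150.442ms @ 21 + 1592.92ms (3)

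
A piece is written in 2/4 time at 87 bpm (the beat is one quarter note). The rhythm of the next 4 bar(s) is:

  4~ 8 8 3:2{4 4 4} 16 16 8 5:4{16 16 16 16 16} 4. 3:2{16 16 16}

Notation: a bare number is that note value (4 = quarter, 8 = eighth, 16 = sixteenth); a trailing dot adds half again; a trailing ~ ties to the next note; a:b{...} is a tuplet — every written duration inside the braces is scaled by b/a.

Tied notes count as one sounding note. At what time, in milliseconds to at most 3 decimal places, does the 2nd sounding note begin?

note 2 onset = 3/2b = 1034.483ms

1. 0.0ms @ 0 + 1034.483ms (3/2)
2. 1034.483ms @ 3/2 + 344.828ms (1/2)
3. 1379.31ms @ 2 + 459.77ms (2/3)
4. 1839.08ms @ 8/3 + 459.77ms (2/3)
5. 2298.851ms @ 10/3 + 459.77ms (2/3)
6. 2758.621ms @ 4 + 172.414ms (1/4)
7. 2931.034ms @ 17/4 + 172.414ms (1/4)
8. 3103.448ms @ 9/2 + 344.828ms (1/2)
9. 3448.276ms @ 5 + 137.931ms (1/5)
10. 3586.207ms @ 26/5 + 137.931ms (1/5)
11. 3724.138ms @ 27/5 + 137.931ms (1/5)
12. 3862.069ms @ 28/5 + 137.931ms (1/5)
13. 4000.0ms @ 29/5 + 137.931ms (1/5)
14. 4137.931ms @ 6 + 1034.483ms (3/2)
15. 5172.414ms @ 15/2 + 114.943ms (1/6)
16. 5287.356ms @ 23/3 + 114.943ms (1/6)
17. 5402.299ms @ 47/6 + 114.943ms (1/6)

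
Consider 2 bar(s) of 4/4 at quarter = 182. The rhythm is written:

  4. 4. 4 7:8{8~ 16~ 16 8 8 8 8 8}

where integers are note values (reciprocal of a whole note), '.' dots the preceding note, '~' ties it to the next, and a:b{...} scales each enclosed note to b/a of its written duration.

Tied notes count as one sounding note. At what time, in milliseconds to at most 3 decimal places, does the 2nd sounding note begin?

note 2 onset = 3/2b = 494.505ms

1. 0.0ms @ 0 + 494.505ms (3/2)
2. 494.505ms @ 3/2 + 494.505ms (3/2)
3. 989.011ms @ 3 + 329.67ms (1)
4. 1318.681ms @ 4 + 376.766ms (8/7)
5. 1695.447ms @ 36/7 + 188.383ms (4/7)
6. 1883.83ms @ 40/7 + 188.383ms (4/7)
7. 2072.214ms @ 44/7 + 188.383ms (4/7)
8. 2260.597ms @ 48/7 + 188.383ms (4/7)
9. 2448.98ms @ 52/7 + 188.383ms (4/7)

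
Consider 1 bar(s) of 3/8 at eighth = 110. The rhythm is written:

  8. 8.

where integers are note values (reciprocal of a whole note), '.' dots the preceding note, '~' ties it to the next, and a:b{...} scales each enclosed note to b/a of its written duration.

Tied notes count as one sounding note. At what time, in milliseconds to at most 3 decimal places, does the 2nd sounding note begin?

1. 0.0ms @ 0 + 818.182ms (3/2)
2. 818.182ms @ 3/2 + 818.182ms (3/2)

note 2 onset = 3/2b = 818.182ms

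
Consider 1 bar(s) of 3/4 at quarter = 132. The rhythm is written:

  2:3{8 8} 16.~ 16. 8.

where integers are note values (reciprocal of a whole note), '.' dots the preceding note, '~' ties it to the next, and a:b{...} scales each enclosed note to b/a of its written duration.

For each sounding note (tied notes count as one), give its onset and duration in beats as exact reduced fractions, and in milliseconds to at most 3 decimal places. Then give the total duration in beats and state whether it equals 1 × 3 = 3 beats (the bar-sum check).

1) 0.0ms=0b +340.909ms=3/4b
2) 340.909ms=3/4b +340.909ms=3/4b
3) 681.818ms=3/2b +340.909ms=3/4b
4) 1022.727ms=9/4b +340.909ms=3/4b
Σ=3b of 3 (132bpm 3/4) — PASS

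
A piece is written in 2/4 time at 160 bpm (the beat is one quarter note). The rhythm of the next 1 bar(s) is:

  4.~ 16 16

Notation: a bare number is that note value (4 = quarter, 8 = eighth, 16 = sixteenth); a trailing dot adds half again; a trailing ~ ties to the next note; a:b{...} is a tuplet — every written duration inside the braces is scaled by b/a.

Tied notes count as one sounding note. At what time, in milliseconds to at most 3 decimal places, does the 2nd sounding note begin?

1. 0.0ms @ 0 + 656.25ms (7/4)
2. 656.25ms @ 7/4 + 93.75ms (1/4)

note 2 onset = 7/4b = 656.25ms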